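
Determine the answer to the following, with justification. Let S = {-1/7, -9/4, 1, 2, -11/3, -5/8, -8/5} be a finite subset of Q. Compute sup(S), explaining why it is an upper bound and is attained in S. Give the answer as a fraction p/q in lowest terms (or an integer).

S is finite, so sup(S) = max(S).
Sorted decreasing:
2, 1, -1/7, -5/8, -8/5, -9/4, -11/3
The extremum is 2.
For every x in S, x <= 2. And 2 is in S, so it is attained.
Therefore sup(S) = 2.

2


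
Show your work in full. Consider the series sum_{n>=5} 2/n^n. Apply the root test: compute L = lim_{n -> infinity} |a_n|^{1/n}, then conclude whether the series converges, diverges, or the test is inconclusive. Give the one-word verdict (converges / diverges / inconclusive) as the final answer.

Let a_n denote the general term. Form |a_n|^(1/n) and simplify:
|a_n|^(1/n) = 2^(1/n)/n
Take the limit as n -> infinity: L = 0.
Since L = 0 < 1, the root test implies convergence.

converges


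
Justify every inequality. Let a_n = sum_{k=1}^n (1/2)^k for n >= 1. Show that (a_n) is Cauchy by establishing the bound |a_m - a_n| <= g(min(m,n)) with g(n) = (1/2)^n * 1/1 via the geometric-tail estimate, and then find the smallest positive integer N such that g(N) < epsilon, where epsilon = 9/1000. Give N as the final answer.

For m > n >= 1: |a_m - a_n| = sum_{k=n+1}^m (1/2)^k < sum_{k=n+1}^infinity (1/2)^k = (1/2)^(n+1) / (1 - 1/2) = (1/2)^n * (1/2) * (2/1) = (1/2)^n * 1/1.
So g(n) = (1/2)^n / 1. Since g(n) -> 0, (a_n) is Cauchy.
Now solve g(N) < 9/1000: (1/2)^N / 1 < 9/1000 <=> 2^N > 1 / (1 * 9/1000) = 1000/9.
Check powers of 2: 2^6 = 64 <= 1000/9, 2^7 = 128 > 1000/9.
So the smallest such N is 7. Check: g(7) = 1/(1 * 128) = 1/128 < 9/1000.

7


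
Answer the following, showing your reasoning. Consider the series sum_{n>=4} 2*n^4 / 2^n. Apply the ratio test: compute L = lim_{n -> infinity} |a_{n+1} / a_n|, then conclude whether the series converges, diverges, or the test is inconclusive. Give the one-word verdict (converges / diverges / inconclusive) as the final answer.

Let a_n denote the general term. Form the ratio a_{n+1}/a_n and simplify:
a_{n+1}/a_n = (n + 1)^4/(2*n^4)
Take the limit as n -> infinity: L = 1/2.
Since L = 1/2 < 1, the ratio test implies the series converges.

converges


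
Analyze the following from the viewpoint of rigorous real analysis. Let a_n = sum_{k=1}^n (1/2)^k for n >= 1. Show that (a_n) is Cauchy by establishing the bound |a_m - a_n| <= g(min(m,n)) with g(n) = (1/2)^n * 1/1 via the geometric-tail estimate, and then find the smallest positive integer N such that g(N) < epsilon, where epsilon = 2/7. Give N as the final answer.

For m > n >= 1: |a_m - a_n| = sum_{k=n+1}^m (1/2)^k < sum_{k=n+1}^infinity (1/2)^k = (1/2)^(n+1) / (1 - 1/2) = (1/2)^n * (1/2) * (2/1) = (1/2)^n * 1/1.
So g(n) = (1/2)^n / 1. Since g(n) -> 0, (a_n) is Cauchy.
Now solve g(N) < 2/7: (1/2)^N / 1 < 2/7 <=> 2^N > 1 / (1 * 2/7) = 7/2.
Check powers of 2: 2^1 = 2 <= 7/2, 2^2 = 4 > 7/2.
So the smallest such N is 2. Check: g(2) = 1/(1 * 4) = 1/4 < 2/7.

2


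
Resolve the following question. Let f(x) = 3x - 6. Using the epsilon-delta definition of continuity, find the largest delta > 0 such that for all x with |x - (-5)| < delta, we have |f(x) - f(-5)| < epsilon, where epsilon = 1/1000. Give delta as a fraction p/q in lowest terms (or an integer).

We compute f(-5) = 3*(-5) - 6 = -21.
|f(x) - f(-5)| = |3x - 6 - (-21)| = |3(x - (-5))| = 3|x - (-5)|.
We need 3|x - (-5)| < 1/1000, i.e. |x - (-5)| < 1/1000 / 3 = 1/3000.
So any delta <= 1/3000 works. Conversely, if delta > 1/3000, then x = -5 + 1/3000 satisfies |x - (-5)| = 1/3000 < delta but |f(x) - f(-5)| = 3 * 1/3000 = 1/1000, which is not < 1/1000; so no larger delta works.
Hence the largest such delta is 1/3000.

1/3000


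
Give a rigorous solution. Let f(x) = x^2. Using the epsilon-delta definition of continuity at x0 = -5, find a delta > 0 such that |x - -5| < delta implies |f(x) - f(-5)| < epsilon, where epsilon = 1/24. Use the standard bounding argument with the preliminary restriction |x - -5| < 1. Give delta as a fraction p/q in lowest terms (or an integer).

Factor: |x^2 - (-5)^2| = |x - -5| * |x + -5|.
Impose |x - -5| < 1 first. Then |x + -5| = |(x - -5) + 2*(-5)| <= |x - -5| + 2*|-5| < 1 + 10 = 11.
So |x^2 - (-5)^2| < delta * 11.
We need delta * 11 <= 1/24, i.e. delta <= 1/24/11 = 1/264.
Since 1/264 < 1, this is tighter than 1; take delta = 1/264.
So delta = 1/264 works.

1/264


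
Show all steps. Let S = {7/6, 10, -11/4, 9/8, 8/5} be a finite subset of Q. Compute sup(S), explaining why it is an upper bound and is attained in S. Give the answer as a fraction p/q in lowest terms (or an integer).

S is finite, so sup(S) = max(S).
Sorted decreasing:
10, 8/5, 7/6, 9/8, -11/4
The extremum is 10.
For every x in S, x <= 10. And 10 is in S, so it is attained.
Therefore sup(S) = 10.

10


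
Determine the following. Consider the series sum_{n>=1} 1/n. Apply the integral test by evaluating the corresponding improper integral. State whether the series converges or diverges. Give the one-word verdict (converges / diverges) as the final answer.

Let f(x) = 1/x. Then f is positive, continuous, and decreasing on [1, infinity), so the integral test applies.
Compute the improper integral int_{1}^infinity f(x) dx:
  antiderivative F(x) = log(x).
  As x -> infinity, log(x) -> infinity.
  So int = infinity - log(1) = infinity. By the integral test, the series diverges.

diverges


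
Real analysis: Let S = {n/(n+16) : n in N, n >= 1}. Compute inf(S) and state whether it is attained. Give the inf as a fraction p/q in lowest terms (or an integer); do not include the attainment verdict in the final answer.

Analysis:
- Values: 1/17, 1/9, 3/19, 1/5, ... strictly increasing.
- Minimum is 1/17 (n=1); inf = 1/17 (attained).
- n/(n+16) = 1 - 16/(n+16) -> 1 from below as n -> infinity, and never equals 1.
- So sup = 1 (not attained).
Conclusion: inf(S) = 1/17, attained in S.

1/17


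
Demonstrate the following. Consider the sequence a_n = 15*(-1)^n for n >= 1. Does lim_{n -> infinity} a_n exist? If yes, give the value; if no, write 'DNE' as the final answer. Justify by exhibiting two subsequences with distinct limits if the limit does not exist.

Examine the behaviour of a_n along subsequences.
Even-n subsequence a_{2k} = 15 -> 15. Odd-n subsequence a_{2k+1} = -15 -> -15.
Since these two subsequential limits are 15 and -15, distinct, the full sequence cannot converge (a convergent sequence has all subsequences tending to the same limit). So lim a_n does not exist.

DNE


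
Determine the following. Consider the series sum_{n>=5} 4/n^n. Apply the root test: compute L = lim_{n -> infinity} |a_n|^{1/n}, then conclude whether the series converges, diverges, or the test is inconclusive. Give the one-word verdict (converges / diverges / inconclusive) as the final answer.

Let a_n denote the general term. Form |a_n|^(1/n) and simplify:
|a_n|^(1/n) = 2^(2/n)/n
Take the limit as n -> infinity: L = 0.
Since L = 0 < 1, the root test implies convergence.

converges


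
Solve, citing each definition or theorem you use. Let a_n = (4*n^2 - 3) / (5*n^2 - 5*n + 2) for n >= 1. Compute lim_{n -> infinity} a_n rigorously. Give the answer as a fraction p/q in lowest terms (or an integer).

Divide numerator and denominator by n^2, the highest power:
numerator / n^2 = 4 - 3/n^2
denominator / n^2 = 5 - 5/n + 2/n^2
As n -> infinity, all terms of the form c/n^k (k >= 1) tend to 0.
So numerator / n^2 -> 4 and denominator / n^2 -> 5.
Therefore lim a_n = 4/5.

4/5


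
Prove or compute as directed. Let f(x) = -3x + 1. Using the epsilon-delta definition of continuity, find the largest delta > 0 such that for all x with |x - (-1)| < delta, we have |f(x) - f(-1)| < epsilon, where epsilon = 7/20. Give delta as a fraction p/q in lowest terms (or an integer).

We compute f(-1) = -3*(-1) + 1 = 4.
|f(x) - f(-1)| = |-3x + 1 - (4)| = |-3(x - (-1))| = 3|x - (-1)|.
We need 3|x - (-1)| < 7/20, i.e. |x - (-1)| < 7/20 / 3 = 7/60.
So any delta <= 7/60 works. Conversely, if delta > 7/60, then x = -1 + 7/60 satisfies |x - (-1)| = 7/60 < delta but |f(x) - f(-1)| = 3 * 7/60 = 7/20, which is not < 7/20; so no larger delta works.
Hence the largest such delta is 7/60.

7/60


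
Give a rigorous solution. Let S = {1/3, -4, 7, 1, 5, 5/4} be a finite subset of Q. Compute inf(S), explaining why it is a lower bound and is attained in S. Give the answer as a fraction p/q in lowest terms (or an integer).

S is finite, so inf(S) = min(S).
Sorted increasing:
-4, 1/3, 1, 5/4, 5, 7
The extremum is -4.
For every x in S, x >= -4. And -4 is in S, so it is attained.
Therefore inf(S) = -4.

-4


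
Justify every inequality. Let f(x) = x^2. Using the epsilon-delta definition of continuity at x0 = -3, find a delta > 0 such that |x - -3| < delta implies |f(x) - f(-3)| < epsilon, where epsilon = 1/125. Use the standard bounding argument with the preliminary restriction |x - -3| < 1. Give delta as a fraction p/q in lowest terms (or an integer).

Factor: |x^2 - (-3)^2| = |x - -3| * |x + -3|.
Impose |x - -3| < 1 first. Then |x + -3| = |(x - -3) + 2*(-3)| <= |x - -3| + 2*|-3| < 1 + 6 = 7.
So |x^2 - (-3)^2| < delta * 7.
We need delta * 7 <= 1/125, i.e. delta <= 1/125/7 = 1/875.
Since 1/875 < 1, this is tighter than 1; take delta = 1/875.
So delta = 1/875 works.

1/875


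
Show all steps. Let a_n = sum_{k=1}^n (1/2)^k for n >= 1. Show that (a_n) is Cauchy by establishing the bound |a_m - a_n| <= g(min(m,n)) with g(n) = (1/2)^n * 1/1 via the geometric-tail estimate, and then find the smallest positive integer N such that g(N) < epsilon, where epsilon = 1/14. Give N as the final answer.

For m > n >= 1: |a_m - a_n| = sum_{k=n+1}^m (1/2)^k < sum_{k=n+1}^infinity (1/2)^k = (1/2)^(n+1) / (1 - 1/2) = (1/2)^n * (1/2) * (2/1) = (1/2)^n * 1/1.
So g(n) = (1/2)^n / 1. Since g(n) -> 0, (a_n) is Cauchy.
Now solve g(N) < 1/14: (1/2)^N / 1 < 1/14 <=> 2^N > 1 / (1 * 1/14) = 14.
Check powers of 2: 2^3 = 8 <= 14, 2^4 = 16 > 14.
So the smallest such N is 4. Check: g(4) = 1/(1 * 16) = 1/16 < 1/14.

4


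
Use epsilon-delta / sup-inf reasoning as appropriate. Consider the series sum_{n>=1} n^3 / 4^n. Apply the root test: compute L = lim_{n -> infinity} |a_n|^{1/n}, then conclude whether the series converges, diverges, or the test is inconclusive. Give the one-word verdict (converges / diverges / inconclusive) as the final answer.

Let a_n denote the general term. Form |a_n|^(1/n) and simplify:
|a_n|^(1/n) = n^(3/n)/4
Take the limit as n -> infinity: L = 1/4.
Since L = 1/4 < 1, the root test implies convergence.

converges


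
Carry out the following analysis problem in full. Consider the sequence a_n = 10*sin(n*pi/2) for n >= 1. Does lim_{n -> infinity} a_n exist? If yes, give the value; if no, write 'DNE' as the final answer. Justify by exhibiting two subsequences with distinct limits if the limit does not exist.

Examine the behaviour of a_n along subsequences.
a_{4k+1} = 10*sin(pi/2 + 2k*pi) = 10 -> 10. a_{4k+3} = 10*sin(3pi/2 + 2k*pi) = -10 -> -10.
Since these two subsequential limits are 10 and -10, distinct, the full sequence cannot converge (a convergent sequence has all subsequences tending to the same limit). So lim a_n does not exist.

DNE


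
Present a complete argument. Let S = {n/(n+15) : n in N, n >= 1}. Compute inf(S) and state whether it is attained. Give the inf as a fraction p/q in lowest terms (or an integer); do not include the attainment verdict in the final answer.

Analysis:
- Values: 1/16, 2/17, 1/6, 4/19, ... strictly increasing.
- Minimum is 1/16 (n=1); inf = 1/16 (attained).
- n/(n+15) = 1 - 15/(n+15) -> 1 from below as n -> infinity, and never equals 1.
- So sup = 1 (not attained).
Conclusion: inf(S) = 1/16, attained in S.

1/16


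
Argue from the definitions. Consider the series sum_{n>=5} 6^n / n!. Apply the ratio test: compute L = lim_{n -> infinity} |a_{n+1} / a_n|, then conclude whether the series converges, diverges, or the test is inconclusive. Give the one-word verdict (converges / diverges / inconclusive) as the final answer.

Let a_n denote the general term. Form the ratio a_{n+1}/a_n and simplify:
a_{n+1}/a_n = 6/(n + 1)
Take the limit as n -> infinity: L = 0.
Since L = 0 < 1, the ratio test implies the series converges.

converges


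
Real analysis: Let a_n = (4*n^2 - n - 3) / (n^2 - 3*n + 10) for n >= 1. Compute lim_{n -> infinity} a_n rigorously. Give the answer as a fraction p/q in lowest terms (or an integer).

Divide numerator and denominator by n^2, the highest power:
numerator / n^2 = 4 - 1/n - 3/n^2
denominator / n^2 = 1 - 3/n + 10/n^2
As n -> infinity, all terms of the form c/n^k (k >= 1) tend to 0.
So numerator / n^2 -> 4 and denominator / n^2 -> 1.
Therefore lim a_n = 4.

4


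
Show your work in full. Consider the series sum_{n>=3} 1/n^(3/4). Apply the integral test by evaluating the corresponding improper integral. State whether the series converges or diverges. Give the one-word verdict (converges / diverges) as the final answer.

Let f(x) = x^(-3/4). Then f is positive, continuous, and decreasing on [3, infinity), so the integral test applies.
Compute the improper integral int_{3}^infinity f(x) dx:
  antiderivative F(x) = 4*x^(1/4).
  As x -> infinity, F(x) -> infinity (since p = 3/4 < 1).
  So the integral diverges. By the integral test, the series diverges.

diverges


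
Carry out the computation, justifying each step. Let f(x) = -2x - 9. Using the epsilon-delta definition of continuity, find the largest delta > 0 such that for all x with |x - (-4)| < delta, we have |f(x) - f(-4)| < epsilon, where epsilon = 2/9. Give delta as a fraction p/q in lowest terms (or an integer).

We compute f(-4) = -2*(-4) - 9 = -1.
|f(x) - f(-4)| = |-2x - 9 - (-1)| = |-2(x - (-4))| = 2|x - (-4)|.
We need 2|x - (-4)| < 2/9, i.e. |x - (-4)| < 2/9 / 2 = 1/9.
So any delta <= 1/9 works. Conversely, if delta > 1/9, then x = -4 + 1/9 satisfies |x - (-4)| = 1/9 < delta but |f(x) - f(-4)| = 2 * 1/9 = 2/9, which is not < 2/9; so no larger delta works.
Hence the largest such delta is 1/9.

1/9


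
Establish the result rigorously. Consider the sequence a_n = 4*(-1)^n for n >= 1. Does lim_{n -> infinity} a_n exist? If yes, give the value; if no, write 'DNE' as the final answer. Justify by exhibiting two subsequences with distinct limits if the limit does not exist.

Examine the behaviour of a_n along subsequences.
Even-n subsequence a_{2k} = 4 -> 4. Odd-n subsequence a_{2k+1} = -4 -> -4.
Since these two subsequential limits are 4 and -4, distinct, the full sequence cannot converge (a convergent sequence has all subsequences tending to the same limit). So lim a_n does not exist.

DNE


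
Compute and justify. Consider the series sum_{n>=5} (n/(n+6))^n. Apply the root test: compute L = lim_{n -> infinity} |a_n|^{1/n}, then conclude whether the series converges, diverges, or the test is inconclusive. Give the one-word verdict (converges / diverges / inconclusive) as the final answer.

Let a_n denote the general term. Form |a_n|^(1/n) and simplify:
|a_n|^(1/n) = n/(n + 6)
Take the limit as n -> infinity: L = 1.
Since L = 1, the root test is inconclusive. (In fact a_n = (n/(n+6))^n -> e^(-6) != 0, so the nth-term test shows divergence; but the root test itself gives no conclusion.)

inconclusive


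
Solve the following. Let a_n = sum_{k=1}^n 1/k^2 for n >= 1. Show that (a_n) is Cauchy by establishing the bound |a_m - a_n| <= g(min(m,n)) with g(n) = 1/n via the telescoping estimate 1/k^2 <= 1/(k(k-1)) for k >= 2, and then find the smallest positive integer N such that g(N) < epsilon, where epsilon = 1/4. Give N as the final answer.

For m > n >= 1: |a_m - a_n| = sum_{k=n+1}^m 1/k^2.
Use 1/k^2 <= 1/(k(k-1)) = 1/(k-1) - 1/k for k >= 2:
sum_{k=n+1}^m 1/k^2 <= sum_{k=n+1}^m (1/(k-1) - 1/k) = 1/n - 1/m <= 1/n.
By symmetry the same bound holds with n,m swapped, so |a_m - a_n| <= 1/min(m,n) = g(min(m,n)). Since g(n) -> 0, (a_n) is Cauchy.
Now solve g(N) < 1/4: 1/N < 1/4 <=> N > 1/(1/4) = 4.
The smallest integer strictly greater than 4 is N = 5.
Check: g(5) = 1/5 < 1/4; g(4) = 1/4 >= 1/4. So N = 5.

5


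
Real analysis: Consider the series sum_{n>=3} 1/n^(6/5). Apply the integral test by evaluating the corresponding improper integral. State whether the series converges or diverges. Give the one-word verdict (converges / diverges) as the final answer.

Let f(x) = x^(-6/5). Then f is positive, continuous, and decreasing on [3, infinity), so the integral test applies.
Compute the improper integral int_{3}^infinity f(x) dx:
  antiderivative F(x) = -5/x^(1/5).
  As x -> infinity, F(x) -> 0 (since p = 6/5 > 1).
  So int = F(infinity) - F(3) = 0 - (-5*3^(4/5)/3) = 5*3^(4/5)/3.
  Finite, so by the integral test, the series converges.

converges


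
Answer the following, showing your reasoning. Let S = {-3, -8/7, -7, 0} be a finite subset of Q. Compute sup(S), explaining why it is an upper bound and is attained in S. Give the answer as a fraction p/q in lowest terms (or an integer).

S is finite, so sup(S) = max(S).
Sorted decreasing:
0, -8/7, -3, -7
The extremum is 0.
For every x in S, x <= 0. And 0 is in S, so it is attained.
Therefore sup(S) = 0.

0


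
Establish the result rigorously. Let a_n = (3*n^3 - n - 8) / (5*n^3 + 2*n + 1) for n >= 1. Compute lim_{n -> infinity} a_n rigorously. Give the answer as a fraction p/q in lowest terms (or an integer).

Divide numerator and denominator by n^3, the highest power:
numerator / n^3 = 3 - 1/n^2 - 8/n^3
denominator / n^3 = 5 + 2/n^2 + n^(-3)
As n -> infinity, all terms of the form c/n^k (k >= 1) tend to 0.
So numerator / n^3 -> 3 and denominator / n^3 -> 5.
Therefore lim a_n = 3/5.

3/5


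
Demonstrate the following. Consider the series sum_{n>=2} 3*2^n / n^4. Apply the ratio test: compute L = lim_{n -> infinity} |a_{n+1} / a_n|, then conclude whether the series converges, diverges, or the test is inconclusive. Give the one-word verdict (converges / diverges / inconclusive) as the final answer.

Let a_n denote the general term. Form the ratio a_{n+1}/a_n and simplify:
a_{n+1}/a_n = 2*n^4/(n + 1)^4
Take the limit as n -> infinity: L = 2.
Since L = 2 > 1 (or L = infinity), the ratio test implies the series diverges.

diverges


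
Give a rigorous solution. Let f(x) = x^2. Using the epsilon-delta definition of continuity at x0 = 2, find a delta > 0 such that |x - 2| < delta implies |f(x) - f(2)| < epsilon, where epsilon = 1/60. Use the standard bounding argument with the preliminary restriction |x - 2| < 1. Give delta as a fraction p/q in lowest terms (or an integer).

Factor: |x^2 - (2)^2| = |x - 2| * |x + 2|.
Impose |x - 2| < 1 first. Then |x + 2| = |(x - 2) + 2*(2)| <= |x - 2| + 2*|2| < 1 + 4 = 5.
So |x^2 - (2)^2| < delta * 5.
We need delta * 5 <= 1/60, i.e. delta <= 1/60/5 = 1/300.
Since 1/300 < 1, this is tighter than 1; take delta = 1/300.
So delta = 1/300 works.

1/300


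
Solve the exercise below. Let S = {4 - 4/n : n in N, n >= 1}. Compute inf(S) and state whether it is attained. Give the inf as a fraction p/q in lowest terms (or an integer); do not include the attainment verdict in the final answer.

Analysis:
- Values: 0, 2, 8/3, 3, ... strictly increasing.
- Minimum is 0 (n=1); inf = 0 (attained).
- 4 - 4/n -> 4 from below; sup = 4, not attained.
Conclusion: inf(S) = 0, attained in S.

0


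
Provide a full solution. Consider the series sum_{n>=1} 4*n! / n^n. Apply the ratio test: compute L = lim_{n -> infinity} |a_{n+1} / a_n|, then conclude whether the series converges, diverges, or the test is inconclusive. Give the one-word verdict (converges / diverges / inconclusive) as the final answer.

Let a_n denote the general term. Form the ratio a_{n+1}/a_n and simplify:
a_{n+1}/a_n = (n/(n + 1))^n
Take the limit as n -> infinity: L = exp(-1).
Since L = exp(-1) < 1, the ratio test implies the series converges.

converges


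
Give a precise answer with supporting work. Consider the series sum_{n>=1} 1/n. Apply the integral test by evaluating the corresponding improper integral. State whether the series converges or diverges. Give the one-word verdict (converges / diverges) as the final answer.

Let f(x) = 1/x. Then f is positive, continuous, and decreasing on [1, infinity), so the integral test applies.
Compute the improper integral int_{1}^infinity f(x) dx:
  antiderivative F(x) = log(x).
  As x -> infinity, log(x) -> infinity.
  So int = infinity - log(1) = infinity. By the integral test, the series diverges.

diverges


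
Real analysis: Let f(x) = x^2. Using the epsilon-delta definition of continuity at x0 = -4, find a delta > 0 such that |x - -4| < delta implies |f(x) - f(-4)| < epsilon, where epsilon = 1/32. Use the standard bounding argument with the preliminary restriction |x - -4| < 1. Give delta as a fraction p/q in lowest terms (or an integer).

Factor: |x^2 - (-4)^2| = |x - -4| * |x + -4|.
Impose |x - -4| < 1 first. Then |x + -4| = |(x - -4) + 2*(-4)| <= |x - -4| + 2*|-4| < 1 + 8 = 9.
So |x^2 - (-4)^2| < delta * 9.
We need delta * 9 <= 1/32, i.e. delta <= 1/32/9 = 1/288.
Since 1/288 < 1, this is tighter than 1; take delta = 1/288.
So delta = 1/288 works.

1/288


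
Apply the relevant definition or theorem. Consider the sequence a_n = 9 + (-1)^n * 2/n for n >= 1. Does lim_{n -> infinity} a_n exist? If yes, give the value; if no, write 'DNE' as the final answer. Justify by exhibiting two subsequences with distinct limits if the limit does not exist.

Examine the behaviour of a_n along subsequences.
Even-n subsequence a_{2k} = 9 + 2/(2k) -> 9. Odd-n subsequence a_{2k+1} = 9 - 2/(2k+1) -> 9. Both tend to 9, which suggests the limit is 9; verify directly.
|a_n - 9| = |(-1)^n * 2/n| = 2/n for every n >= 1.
Given epsilon > 0, choose a positive integer N > 2/epsilon. Then for all n >= N, |a_n - 9| = 2/n <= 2/N < epsilon.
So by the definition of the limit, lim a_n exists and equals 9.

9


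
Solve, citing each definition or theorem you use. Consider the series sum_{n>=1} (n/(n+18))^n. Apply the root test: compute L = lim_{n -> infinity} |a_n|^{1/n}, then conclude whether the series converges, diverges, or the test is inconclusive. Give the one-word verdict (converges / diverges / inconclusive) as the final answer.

Let a_n denote the general term. Form |a_n|^(1/n) and simplify:
|a_n|^(1/n) = n/(n + 18)
Take the limit as n -> infinity: L = 1.
Since L = 1, the root test is inconclusive. (In fact a_n = (n/(n+18))^n -> e^(-18) != 0, so the nth-term test shows divergence; but the root test itself gives no conclusion.)

inconclusive


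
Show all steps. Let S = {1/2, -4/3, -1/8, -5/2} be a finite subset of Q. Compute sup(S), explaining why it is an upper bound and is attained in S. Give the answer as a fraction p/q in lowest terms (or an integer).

S is finite, so sup(S) = max(S).
Sorted decreasing:
1/2, -1/8, -4/3, -5/2
The extremum is 1/2.
For every x in S, x <= 1/2. And 1/2 is in S, so it is attained.
Therefore sup(S) = 1/2.

1/2


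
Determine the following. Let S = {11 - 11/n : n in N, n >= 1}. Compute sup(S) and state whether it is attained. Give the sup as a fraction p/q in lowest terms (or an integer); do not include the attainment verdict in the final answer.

Analysis:
- Values: 0, 11/2, 22/3, 33/4, ... strictly increasing.
- Minimum is 0 (n=1); inf = 0 (attained).
- 11 - 11/n -> 11 from below; sup = 11, not attained.
Conclusion: sup(S) = 11, not attained in S.

11


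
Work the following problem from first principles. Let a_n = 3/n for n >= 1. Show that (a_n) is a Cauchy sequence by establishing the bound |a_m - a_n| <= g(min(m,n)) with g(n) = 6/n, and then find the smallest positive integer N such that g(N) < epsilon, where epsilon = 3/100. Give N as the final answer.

For any m, n >= 1, by the triangle inequality:
|a_m - a_n| = |3/m - 3/n| <= 3*1/m + 3*1/n <= 6/min(m,n).
So g(n) = 6/n bounds the Cauchy difference. Since g(n) -> 0, (a_n) is Cauchy.
Now solve g(N) < 3/100: 6/N < 3/100 <=> N > 6 / (3/100) = 200.
The smallest integer strictly greater than 200 is N = 201.
Check: g(201) = 6/201 = 2/67 < 3/100; g(200) = 3/100 >= 3/100. So N = 201.

201


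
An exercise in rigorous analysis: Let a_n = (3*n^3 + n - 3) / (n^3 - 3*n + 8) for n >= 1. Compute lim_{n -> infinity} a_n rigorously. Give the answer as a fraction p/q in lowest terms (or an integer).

Divide numerator and denominator by n^3, the highest power:
numerator / n^3 = 3 + n^(-2) - 3/n^3
denominator / n^3 = 1 - 3/n^2 + 8/n^3
As n -> infinity, all terms of the form c/n^k (k >= 1) tend to 0.
So numerator / n^3 -> 3 and denominator / n^3 -> 1.
Therefore lim a_n = 3.

3


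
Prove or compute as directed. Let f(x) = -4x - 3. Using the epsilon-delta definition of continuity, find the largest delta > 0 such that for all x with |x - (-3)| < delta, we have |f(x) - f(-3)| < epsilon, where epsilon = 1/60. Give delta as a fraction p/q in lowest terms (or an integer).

We compute f(-3) = -4*(-3) - 3 = 9.
|f(x) - f(-3)| = |-4x - 3 - (9)| = |-4(x - (-3))| = 4|x - (-3)|.
We need 4|x - (-3)| < 1/60, i.e. |x - (-3)| < 1/60 / 4 = 1/240.
So any delta <= 1/240 works. Conversely, if delta > 1/240, then x = -3 + 1/240 satisfies |x - (-3)| = 1/240 < delta but |f(x) - f(-3)| = 4 * 1/240 = 1/60, which is not < 1/60; so no larger delta works.
Hence the largest such delta is 1/240.

1/240


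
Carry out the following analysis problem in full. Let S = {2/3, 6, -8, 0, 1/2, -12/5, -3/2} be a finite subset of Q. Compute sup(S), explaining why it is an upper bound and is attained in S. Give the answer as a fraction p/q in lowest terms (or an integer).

S is finite, so sup(S) = max(S).
Sorted decreasing:
6, 2/3, 1/2, 0, -3/2, -12/5, -8
The extremum is 6.
For every x in S, x <= 6. And 6 is in S, so it is attained.
Therefore sup(S) = 6.

6


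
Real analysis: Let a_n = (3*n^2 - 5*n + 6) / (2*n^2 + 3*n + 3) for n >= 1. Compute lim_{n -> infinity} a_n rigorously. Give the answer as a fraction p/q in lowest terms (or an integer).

Divide numerator and denominator by n^2, the highest power:
numerator / n^2 = 3 - 5/n + 6/n^2
denominator / n^2 = 2 + 3/n + 3/n^2
As n -> infinity, all terms of the form c/n^k (k >= 1) tend to 0.
So numerator / n^2 -> 3 and denominator / n^2 -> 2.
Therefore lim a_n = 3/2.

3/2


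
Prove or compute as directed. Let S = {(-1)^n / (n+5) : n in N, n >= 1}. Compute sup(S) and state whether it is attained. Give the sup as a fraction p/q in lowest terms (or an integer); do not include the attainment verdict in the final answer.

Analysis:
- Values: -1/6, 1/7, -1/8, 1/9, -1/10, ...
- Positive terms (even n): 1/(2+5), 1/(4+5), ... decreasing -> max = 1/7 (n=2).
- Negative terms (odd n): -1/(1+5), -1/(3+5), ... increasing -> min = -1/6 (n=1).
- So sup = 1/7 (attained at n=2); inf = -1/6 (attained at n=1).
Conclusion: sup(S) = 1/7, attained in S.

1/7


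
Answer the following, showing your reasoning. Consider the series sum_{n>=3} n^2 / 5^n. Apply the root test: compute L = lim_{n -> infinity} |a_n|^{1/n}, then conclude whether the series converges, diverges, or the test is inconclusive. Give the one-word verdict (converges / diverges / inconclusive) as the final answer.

Let a_n denote the general term. Form |a_n|^(1/n) and simplify:
|a_n|^(1/n) = n^(2/n)/5
Take the limit as n -> infinity: L = 1/5.
Since L = 1/5 < 1, the root test implies convergence.

converges


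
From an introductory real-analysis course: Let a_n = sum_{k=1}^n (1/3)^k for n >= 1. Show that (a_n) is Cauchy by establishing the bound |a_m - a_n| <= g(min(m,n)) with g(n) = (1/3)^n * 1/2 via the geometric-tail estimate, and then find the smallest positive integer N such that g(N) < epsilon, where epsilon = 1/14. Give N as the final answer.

For m > n >= 1: |a_m - a_n| = sum_{k=n+1}^m (1/3)^k < sum_{k=n+1}^infinity (1/3)^k = (1/3)^(n+1) / (1 - 1/3) = (1/3)^n * (1/3) * (3/2) = (1/3)^n * 1/2.
So g(n) = (1/3)^n / 2. Since g(n) -> 0, (a_n) is Cauchy.
Now solve g(N) < 1/14: (1/3)^N / 2 < 1/14 <=> 3^N > 1 / (2 * 1/14) = 7.
Check powers of 3: 3^1 = 3 <= 7, 3^2 = 9 > 7.
So the smallest such N is 2. Check: g(2) = 1/(2 * 9) = 1/18 < 1/14.

2


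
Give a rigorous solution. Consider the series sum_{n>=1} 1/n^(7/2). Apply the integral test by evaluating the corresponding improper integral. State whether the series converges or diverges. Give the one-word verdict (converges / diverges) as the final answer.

Let f(x) = x^(-7/2). Then f is positive, continuous, and decreasing on [1, infinity), so the integral test applies.
Compute the improper integral int_{1}^infinity f(x) dx:
  antiderivative F(x) = -2/(5*x^(5/2)).
  As x -> infinity, F(x) -> 0 (since p = 7/2 > 1).
  So int = F(infinity) - F(1) = 0 - (-2/5) = 2/5.
  Finite, so by the integral test, the series converges.

converges


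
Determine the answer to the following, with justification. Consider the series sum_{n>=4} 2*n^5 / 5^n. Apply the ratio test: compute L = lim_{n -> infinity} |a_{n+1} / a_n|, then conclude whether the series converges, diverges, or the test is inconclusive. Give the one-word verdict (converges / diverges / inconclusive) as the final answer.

Let a_n denote the general term. Form the ratio a_{n+1}/a_n and simplify:
a_{n+1}/a_n = (n + 1)^5/(5*n^5)
Take the limit as n -> infinity: L = 1/5.
Since L = 1/5 < 1, the ratio test implies the series converges.

converges


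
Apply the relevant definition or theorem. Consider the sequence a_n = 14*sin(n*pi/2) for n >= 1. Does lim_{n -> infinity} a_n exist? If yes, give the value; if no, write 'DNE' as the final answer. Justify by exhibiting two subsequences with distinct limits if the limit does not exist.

Examine the behaviour of a_n along subsequences.
a_{4k+1} = 14*sin(pi/2 + 2k*pi) = 14 -> 14. a_{4k+3} = 14*sin(3pi/2 + 2k*pi) = -14 -> -14.
Since these two subsequential limits are 14 and -14, distinct, the full sequence cannot converge (a convergent sequence has all subsequences tending to the same limit). So lim a_n does not exist.

DNE


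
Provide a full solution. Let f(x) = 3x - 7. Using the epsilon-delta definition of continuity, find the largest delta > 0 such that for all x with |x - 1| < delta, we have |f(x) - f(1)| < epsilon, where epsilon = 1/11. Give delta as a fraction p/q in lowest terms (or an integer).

We compute f(1) = 3*(1) - 7 = -4.
|f(x) - f(1)| = |3x - 7 - (-4)| = |3(x - 1)| = 3|x - 1|.
We need 3|x - 1| < 1/11, i.e. |x - 1| < 1/11 / 3 = 1/33.
So any delta <= 1/33 works. Conversely, if delta > 1/33, then x = 1 + 1/33 satisfies |x - 1| = 1/33 < delta but |f(x) - f(1)| = 3 * 1/33 = 1/11, which is not < 1/11; so no larger delta works.
Hence the largest such delta is 1/33.

1/33


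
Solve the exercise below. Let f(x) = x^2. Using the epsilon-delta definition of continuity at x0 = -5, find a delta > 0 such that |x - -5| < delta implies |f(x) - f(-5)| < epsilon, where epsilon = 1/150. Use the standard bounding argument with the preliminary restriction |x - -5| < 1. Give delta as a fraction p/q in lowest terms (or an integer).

Factor: |x^2 - (-5)^2| = |x - -5| * |x + -5|.
Impose |x - -5| < 1 first. Then |x + -5| = |(x - -5) + 2*(-5)| <= |x - -5| + 2*|-5| < 1 + 10 = 11.
So |x^2 - (-5)^2| < delta * 11.
We need delta * 11 <= 1/150, i.e. delta <= 1/150/11 = 1/1650.
Since 1/1650 < 1, this is tighter than 1; take delta = 1/1650.
So delta = 1/1650 works.

1/1650


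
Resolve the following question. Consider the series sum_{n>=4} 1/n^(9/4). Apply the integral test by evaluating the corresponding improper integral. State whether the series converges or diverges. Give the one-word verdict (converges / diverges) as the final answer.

Let f(x) = x^(-9/4). Then f is positive, continuous, and decreasing on [4, infinity), so the integral test applies.
Compute the improper integral int_{4}^infinity f(x) dx:
  antiderivative F(x) = -4/(5*x^(5/4)).
  As x -> infinity, F(x) -> 0 (since p = 9/4 > 1).
  So int = F(infinity) - F(4) = 0 - (-sqrt(2)/10) = sqrt(2)/10.
  Finite, so by the integral test, the series converges.

converges


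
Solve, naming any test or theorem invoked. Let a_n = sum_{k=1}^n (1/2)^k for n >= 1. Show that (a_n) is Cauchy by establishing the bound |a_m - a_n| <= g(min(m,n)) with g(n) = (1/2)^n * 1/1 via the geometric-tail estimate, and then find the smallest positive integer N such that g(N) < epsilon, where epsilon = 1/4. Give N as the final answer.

For m > n >= 1: |a_m - a_n| = sum_{k=n+1}^m (1/2)^k < sum_{k=n+1}^infinity (1/2)^k = (1/2)^(n+1) / (1 - 1/2) = (1/2)^n * (1/2) * (2/1) = (1/2)^n * 1/1.
So g(n) = (1/2)^n / 1. Since g(n) -> 0, (a_n) is Cauchy.
Now solve g(N) < 1/4: (1/2)^N / 1 < 1/4 <=> 2^N > 1 / (1 * 1/4) = 4.
Check powers of 2: 2^2 = 4 <= 4, 2^3 = 8 > 4.
So the smallest such N is 3. Check: g(3) = 1/(1 * 8) = 1/8 < 1/4.

3


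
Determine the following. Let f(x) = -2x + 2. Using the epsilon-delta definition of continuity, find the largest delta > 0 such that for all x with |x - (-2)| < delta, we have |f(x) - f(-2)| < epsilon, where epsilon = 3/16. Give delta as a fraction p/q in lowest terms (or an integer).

We compute f(-2) = -2*(-2) + 2 = 6.
|f(x) - f(-2)| = |-2x + 2 - (6)| = |-2(x - (-2))| = 2|x - (-2)|.
We need 2|x - (-2)| < 3/16, i.e. |x - (-2)| < 3/16 / 2 = 3/32.
So any delta <= 3/32 works. Conversely, if delta > 3/32, then x = -2 + 3/32 satisfies |x - (-2)| = 3/32 < delta but |f(x) - f(-2)| = 2 * 3/32 = 3/16, which is not < 3/16; so no larger delta works.
Hence the largest such delta is 3/32.

3/32


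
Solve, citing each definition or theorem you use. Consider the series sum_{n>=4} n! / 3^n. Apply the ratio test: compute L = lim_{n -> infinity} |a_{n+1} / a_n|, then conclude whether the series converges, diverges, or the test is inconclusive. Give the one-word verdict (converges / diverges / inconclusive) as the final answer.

Let a_n denote the general term. Form the ratio a_{n+1}/a_n and simplify:
a_{n+1}/a_n = n/3 + 1/3
Take the limit as n -> infinity: L = infinity.
Since L = infinity > 1 (or L = infinity), the ratio test implies the series diverges.

diverges


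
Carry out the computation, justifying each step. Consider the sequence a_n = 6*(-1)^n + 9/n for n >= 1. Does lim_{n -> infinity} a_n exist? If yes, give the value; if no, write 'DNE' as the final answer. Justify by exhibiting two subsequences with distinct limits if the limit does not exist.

Examine the behaviour of a_n along subsequences.
a_{2k} = 6 + 9/(2k) -> 6. a_{2k+1} = -6 + 9/(2k+1) -> -6.
Since these two subsequential limits are 6 and -6, distinct, the full sequence cannot converge (a convergent sequence has all subsequences tending to the same limit). So lim a_n does not exist.

DNE


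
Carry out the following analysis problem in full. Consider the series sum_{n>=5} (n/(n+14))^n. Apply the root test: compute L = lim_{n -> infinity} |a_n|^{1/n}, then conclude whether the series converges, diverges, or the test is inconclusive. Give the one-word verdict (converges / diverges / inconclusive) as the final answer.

Let a_n denote the general term. Form |a_n|^(1/n) and simplify:
|a_n|^(1/n) = n/(n + 14)
Take the limit as n -> infinity: L = 1.
Since L = 1, the root test is inconclusive. (In fact a_n = (n/(n+14))^n -> e^(-14) != 0, so the nth-term test shows divergence; but the root test itself gives no conclusion.)

inconclusive


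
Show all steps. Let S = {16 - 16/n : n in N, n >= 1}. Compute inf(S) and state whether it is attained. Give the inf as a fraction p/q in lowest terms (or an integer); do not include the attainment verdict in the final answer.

Analysis:
- Values: 0, 8, 32/3, 12, ... strictly increasing.
- Minimum is 0 (n=1); inf = 0 (attained).
- 16 - 16/n -> 16 from below; sup = 16, not attained.
Conclusion: inf(S) = 0, attained in S.

0


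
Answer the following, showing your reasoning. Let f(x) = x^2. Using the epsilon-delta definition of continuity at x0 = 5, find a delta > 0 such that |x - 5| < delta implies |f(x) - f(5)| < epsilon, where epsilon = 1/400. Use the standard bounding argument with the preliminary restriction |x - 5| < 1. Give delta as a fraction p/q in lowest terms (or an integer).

Factor: |x^2 - (5)^2| = |x - 5| * |x + 5|.
Impose |x - 5| < 1 first. Then |x + 5| = |(x - 5) + 2*(5)| <= |x - 5| + 2*|5| < 1 + 10 = 11.
So |x^2 - (5)^2| < delta * 11.
We need delta * 11 <= 1/400, i.e. delta <= 1/400/11 = 1/4400.
Since 1/4400 < 1, this is tighter than 1; take delta = 1/4400.
So delta = 1/4400 works.

1/4400


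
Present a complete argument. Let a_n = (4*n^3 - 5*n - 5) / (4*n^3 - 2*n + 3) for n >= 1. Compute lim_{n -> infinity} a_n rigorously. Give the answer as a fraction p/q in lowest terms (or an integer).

Divide numerator and denominator by n^3, the highest power:
numerator / n^3 = 4 - 5/n^2 - 5/n^3
denominator / n^3 = 4 - 2/n^2 + 3/n^3
As n -> infinity, all terms of the form c/n^k (k >= 1) tend to 0.
So numerator / n^3 -> 4 and denominator / n^3 -> 4.
Therefore lim a_n = 1.

1


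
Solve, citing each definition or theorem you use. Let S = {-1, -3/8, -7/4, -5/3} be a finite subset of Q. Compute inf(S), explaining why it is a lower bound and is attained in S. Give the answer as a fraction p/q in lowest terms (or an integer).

S is finite, so inf(S) = min(S).
Sorted increasing:
-7/4, -5/3, -1, -3/8
The extremum is -7/4.
For every x in S, x >= -7/4. And -7/4 is in S, so it is attained.
Therefore inf(S) = -7/4.

-7/4


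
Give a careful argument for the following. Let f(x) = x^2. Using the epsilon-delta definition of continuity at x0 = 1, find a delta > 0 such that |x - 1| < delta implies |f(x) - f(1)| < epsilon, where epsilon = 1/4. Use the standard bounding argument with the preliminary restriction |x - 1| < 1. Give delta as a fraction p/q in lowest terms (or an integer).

Factor: |x^2 - (1)^2| = |x - 1| * |x + 1|.
Impose |x - 1| < 1 first. Then |x + 1| = |(x - 1) + 2*(1)| <= |x - 1| + 2*|1| < 1 + 2 = 3.
So |x^2 - (1)^2| < delta * 3.
We need delta * 3 <= 1/4, i.e. delta <= 1/4/3 = 1/12.
Since 1/12 < 1, this is tighter than 1; take delta = 1/12.
So delta = 1/12 works.

1/12


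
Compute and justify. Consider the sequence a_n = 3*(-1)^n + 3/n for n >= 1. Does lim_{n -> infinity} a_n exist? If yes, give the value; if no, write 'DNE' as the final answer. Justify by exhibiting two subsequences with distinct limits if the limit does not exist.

Examine the behaviour of a_n along subsequences.
a_{2k} = 3 + 3/(2k) -> 3. a_{2k+1} = -3 + 3/(2k+1) -> -3.
Since these two subsequential limits are 3 and -3, distinct, the full sequence cannot converge (a convergent sequence has all subsequences tending to the same limit). So lim a_n does not exist.

DNE


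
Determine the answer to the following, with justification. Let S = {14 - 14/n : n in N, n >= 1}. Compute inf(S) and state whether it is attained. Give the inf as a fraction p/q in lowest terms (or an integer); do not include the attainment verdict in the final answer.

Analysis:
- Values: 0, 7, 28/3, 21/2, ... strictly increasing.
- Minimum is 0 (n=1); inf = 0 (attained).
- 14 - 14/n -> 14 from below; sup = 14, not attained.
Conclusion: inf(S) = 0, attained in S.

0


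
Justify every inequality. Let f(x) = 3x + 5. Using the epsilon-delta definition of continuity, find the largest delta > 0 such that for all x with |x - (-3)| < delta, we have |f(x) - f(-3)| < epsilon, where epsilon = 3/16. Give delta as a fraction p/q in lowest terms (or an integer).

We compute f(-3) = 3*(-3) + 5 = -4.
|f(x) - f(-3)| = |3x + 5 - (-4)| = |3(x - (-3))| = 3|x - (-3)|.
We need 3|x - (-3)| < 3/16, i.e. |x - (-3)| < 3/16 / 3 = 1/16.
So any delta <= 1/16 works. Conversely, if delta > 1/16, then x = -3 + 1/16 satisfies |x - (-3)| = 1/16 < delta but |f(x) - f(-3)| = 3 * 1/16 = 3/16, which is not < 3/16; so no larger delta works.
Hence the largest such delta is 1/16.

1/16


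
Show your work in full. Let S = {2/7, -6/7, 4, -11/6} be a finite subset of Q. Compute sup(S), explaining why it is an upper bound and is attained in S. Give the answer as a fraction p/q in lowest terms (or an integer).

S is finite, so sup(S) = max(S).
Sorted decreasing:
4, 2/7, -6/7, -11/6
The extremum is 4.
For every x in S, x <= 4. And 4 is in S, so it is attained.
Therefore sup(S) = 4.

4


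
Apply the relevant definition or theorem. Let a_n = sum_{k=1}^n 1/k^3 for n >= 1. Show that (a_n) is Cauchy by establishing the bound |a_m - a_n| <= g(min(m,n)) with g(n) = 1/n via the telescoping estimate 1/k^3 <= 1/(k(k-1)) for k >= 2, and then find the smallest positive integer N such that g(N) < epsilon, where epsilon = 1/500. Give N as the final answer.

For m > n >= 1: |a_m - a_n| = sum_{k=n+1}^m 1/k^3.
Use 1/k^3 <= 1/(k(k-1)) = 1/(k-1) - 1/k for k >= 2 (which holds since k^3 >= k^2 >= k(k-1) for k >= 2):
sum_{k=n+1}^m 1/k^3 <= sum_{k=n+1}^m (1/(k-1) - 1/k) = 1/n - 1/m <= 1/n.
By symmetry the same bound holds with n,m swapped, so |a_m - a_n| <= 1/min(m,n) = g(min(m,n)). Since g(n) -> 0, (a_n) is Cauchy.
Now solve g(N) < 1/500: 1/N < 1/500 <=> N > 1/(1/500) = 500.
The smallest integer strictly greater than 500 is N = 501.
Check: g(501) = 1/501 < 1/500; g(500) = 1/500 >= 1/500. So N = 501.

501
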